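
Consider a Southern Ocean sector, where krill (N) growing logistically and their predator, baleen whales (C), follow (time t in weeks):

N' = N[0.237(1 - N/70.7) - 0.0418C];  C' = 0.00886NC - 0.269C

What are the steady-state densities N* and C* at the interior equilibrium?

From dC/dt = 0 with C > 0: 0.00886N* = 0.269, so N* = 30.4.
Substitute into dN/dt = 0: 0.237(1 - 30.4/70.7) = 0.0418C*.
The bracket is 0.571, giving C* = 0.135/0.0418 = 3.24.

N* ≈ 30.4, C* ≈ 3.24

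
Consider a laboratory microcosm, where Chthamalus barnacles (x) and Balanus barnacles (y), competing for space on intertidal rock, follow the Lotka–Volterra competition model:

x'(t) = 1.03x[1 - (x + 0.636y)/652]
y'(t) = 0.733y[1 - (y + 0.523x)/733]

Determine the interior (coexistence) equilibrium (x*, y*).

Setting both brackets to zero gives the nullclines x + 0.636y = 652 and 0.523x + y = 733.
Substituting y = 733 - 0.523x into the first: x(1 - 0.636·0.523) = 652 - 0.636·733.
So x* = 186/0.667 = 278, and then y* = 733 - 0.523·278 = 587.

x* ≈ 278, y* ≈ 587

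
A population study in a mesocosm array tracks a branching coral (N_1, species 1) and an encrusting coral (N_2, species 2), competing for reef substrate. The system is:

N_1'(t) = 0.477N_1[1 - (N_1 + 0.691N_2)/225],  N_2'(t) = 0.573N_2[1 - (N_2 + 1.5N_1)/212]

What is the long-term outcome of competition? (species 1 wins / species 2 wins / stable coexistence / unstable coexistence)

Compare the nullcline intercepts: K1/α12 = 225/0.691 = 326 > K2 = 212; K2/α21 = 212/1.5 = 141 < K1 = 225.
Since the inequalities point opposite ways, species 1 can invade but species 2 cannot.

species 1 excludes species 2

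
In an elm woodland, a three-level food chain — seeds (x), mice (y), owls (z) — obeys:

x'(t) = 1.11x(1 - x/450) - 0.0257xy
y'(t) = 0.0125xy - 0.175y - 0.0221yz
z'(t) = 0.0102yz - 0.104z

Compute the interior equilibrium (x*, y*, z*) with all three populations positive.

x* ≈ 344, y* ≈ 10.2, z* ≈ 187

From dz/dt = 0: 0.0102y* = 0.104, so y* = 10.2.
From dx/dt = 0: 1.11(1 - x*/450) = 0.0257·10.2, giving x* = 450·(1 - 0.236) = 344.
From dy/dt = 0: 0.0125·344 - 0.175 = 0.0221z*, so z* = 4.12/0.0221 = 187.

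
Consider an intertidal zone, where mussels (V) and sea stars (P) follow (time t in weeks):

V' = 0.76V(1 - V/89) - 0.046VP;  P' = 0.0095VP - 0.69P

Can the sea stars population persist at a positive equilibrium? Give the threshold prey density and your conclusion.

The predator equation gives dP/dt > 0 only when V > 0.69/0.0095 = 72.6.
Without the predator, V → K = 89. Since 89 > 72.6, the predator can invade and persist.

Threshold V = 72.6; K > 72.6, so yes, the predator persists.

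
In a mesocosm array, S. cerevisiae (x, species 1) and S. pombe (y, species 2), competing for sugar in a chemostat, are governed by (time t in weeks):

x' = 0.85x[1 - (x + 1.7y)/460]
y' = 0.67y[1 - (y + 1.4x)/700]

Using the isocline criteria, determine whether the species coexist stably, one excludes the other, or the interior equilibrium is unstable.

Compare the nullcline intercepts: K1/α12 = 460/1.7 = 271 < K2 = 700; K2/α21 = 700/1.4 = 500 > K1 = 460.
Since the inequalities point opposite ways, species 2 can invade but species 1 cannot.

species 2 excludes species 1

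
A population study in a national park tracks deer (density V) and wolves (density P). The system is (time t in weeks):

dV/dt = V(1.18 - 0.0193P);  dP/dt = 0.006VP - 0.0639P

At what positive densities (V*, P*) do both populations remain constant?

V* ≈ 10.7, P* ≈ 61.1

Set dP/dt = 0 with P > 0: 0.006V - 0.0639 = 0, so V* = 0.0639/0.006 = 10.7.
Set dV/dt = 0 with V > 0: 1.18 - 0.0193P = 0, so P* = 1.18/0.0193 = 61.1.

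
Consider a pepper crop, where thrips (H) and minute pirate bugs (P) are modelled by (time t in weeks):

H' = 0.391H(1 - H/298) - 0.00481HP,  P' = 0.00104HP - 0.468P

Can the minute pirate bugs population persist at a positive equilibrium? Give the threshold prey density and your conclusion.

Threshold H = 450; K < 450, so no, the predator goes extinct.

The predator equation gives dP/dt > 0 only when H > 0.468/0.00104 = 450.
Without the predator, H → K = 298. Since 298 < 450, the predator cannot invade.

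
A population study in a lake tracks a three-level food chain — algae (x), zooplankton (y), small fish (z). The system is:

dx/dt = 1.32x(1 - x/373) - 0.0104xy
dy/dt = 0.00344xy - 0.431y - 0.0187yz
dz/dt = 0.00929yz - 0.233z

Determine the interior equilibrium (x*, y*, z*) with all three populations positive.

x* ≈ 299, y* ≈ 25.1, z* ≈ 32

From dz/dt = 0: 0.00929y* = 0.233, so y* = 25.1.
From dx/dt = 0: 1.32(1 - x*/373) = 0.0104·25.1, giving x* = 373·(1 - 0.198) = 299.
From dy/dt = 0: 0.00344·299 - 0.431 = 0.0187z*, so z* = 0.599/0.0187 = 32.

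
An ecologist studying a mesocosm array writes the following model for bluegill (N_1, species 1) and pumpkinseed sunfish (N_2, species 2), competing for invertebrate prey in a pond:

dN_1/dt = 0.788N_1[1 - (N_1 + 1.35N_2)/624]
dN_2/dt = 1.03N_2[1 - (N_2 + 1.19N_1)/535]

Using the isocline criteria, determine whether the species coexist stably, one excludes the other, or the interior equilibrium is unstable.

Compare the nullcline intercepts: K1/α12 = 624/1.35 = 462 < K2 = 535; K2/α21 = 535/1.19 = 450 < K1 = 624.
Since both are reversed, neither can invade when rare; the interior point is a saddle.

unstable coexistence (outcome depends on initial conditions)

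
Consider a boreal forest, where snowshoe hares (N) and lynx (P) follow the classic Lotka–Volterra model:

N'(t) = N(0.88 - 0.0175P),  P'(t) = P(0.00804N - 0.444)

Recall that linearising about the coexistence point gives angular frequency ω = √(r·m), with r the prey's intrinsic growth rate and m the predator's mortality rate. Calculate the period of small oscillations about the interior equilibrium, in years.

T ≈ 10.1 years

Here r = 0.88 and m = 0.444, so r·m = 0.391.
ω = √0.391 = 0.625 per year, hence T = 2π/ω ≈ 10.1 years.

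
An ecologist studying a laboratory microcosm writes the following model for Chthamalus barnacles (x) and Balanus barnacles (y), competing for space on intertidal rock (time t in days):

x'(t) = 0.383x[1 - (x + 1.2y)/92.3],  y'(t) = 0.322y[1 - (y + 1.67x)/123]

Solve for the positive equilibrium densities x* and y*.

x* ≈ 55.1, y* ≈ 31

Setting both brackets to zero gives the nullclines x + 1.2y = 92.3 and 1.67x + y = 123.
Substituting y = 123 - 1.67x into the first: x(1 - 1.2·1.67) = 92.3 - 1.2·123.
So x* = -55.3/-1 = 55.1, and then y* = 123 - 1.67·55.1 = 31.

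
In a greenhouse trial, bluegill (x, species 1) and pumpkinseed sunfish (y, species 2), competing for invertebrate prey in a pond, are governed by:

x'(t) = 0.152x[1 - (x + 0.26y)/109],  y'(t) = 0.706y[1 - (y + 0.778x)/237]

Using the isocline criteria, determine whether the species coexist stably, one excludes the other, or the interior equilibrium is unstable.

stable coexistence

Compare the nullcline intercepts: K1/α12 = 109/0.26 = 419 > K2 = 237; K2/α21 = 237/0.778 = 305 > K1 = 109.
Since both inequalities hold, each species can invade when rare, so the interior equilibrium is stable.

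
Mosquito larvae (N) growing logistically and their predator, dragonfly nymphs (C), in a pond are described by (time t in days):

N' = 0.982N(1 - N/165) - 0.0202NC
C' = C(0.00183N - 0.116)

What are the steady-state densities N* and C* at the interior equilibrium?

From dC/dt = 0 with C > 0: 0.00183N* = 0.116, so N* = 63.4.
Substitute into dN/dt = 0: 0.982(1 - 63.4/165) = 0.0202C*.
The bracket is 0.616, giving C* = 0.605/0.0202 = 29.9.

N* ≈ 63.4, C* ≈ 29.9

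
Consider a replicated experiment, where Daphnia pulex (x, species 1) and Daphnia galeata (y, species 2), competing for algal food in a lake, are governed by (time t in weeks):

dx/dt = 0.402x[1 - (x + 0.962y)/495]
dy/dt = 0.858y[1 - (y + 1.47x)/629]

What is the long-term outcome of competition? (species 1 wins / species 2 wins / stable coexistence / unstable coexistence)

unstable coexistence (outcome depends on initial conditions)

Compare the nullcline intercepts: K1/α12 = 495/0.962 = 515 < K2 = 629; K2/α21 = 629/1.47 = 428 < K1 = 495.
Since both are reversed, neither can invade when rare; the interior point is a saddle.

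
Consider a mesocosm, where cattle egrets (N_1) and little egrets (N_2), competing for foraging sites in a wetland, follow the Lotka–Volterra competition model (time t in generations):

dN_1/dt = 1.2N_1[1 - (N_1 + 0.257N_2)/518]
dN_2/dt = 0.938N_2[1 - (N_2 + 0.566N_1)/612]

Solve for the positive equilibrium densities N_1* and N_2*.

Setting both brackets to zero gives the nullclines N_1 + 0.257N_2 = 518 and 0.566N_1 + N_2 = 612.
Substituting N_2 = 612 - 0.566N_1 into the first: N_1(1 - 0.257·0.566) = 518 - 0.257·612.
So N_1* = 361/0.855 = 422, and then N_2* = 612 - 0.566·422 = 373.

N_1* ≈ 422, N_2* ≈ 373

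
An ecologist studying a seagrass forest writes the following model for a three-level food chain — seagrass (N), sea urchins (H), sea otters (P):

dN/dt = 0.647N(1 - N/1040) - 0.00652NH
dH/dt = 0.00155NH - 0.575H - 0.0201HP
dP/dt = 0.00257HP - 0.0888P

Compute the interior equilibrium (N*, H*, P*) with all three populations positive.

From dP/dt = 0: 0.00257H* = 0.0888, so H* = 34.6.
From dN/dt = 0: 0.647(1 - N*/1040) = 0.00652·34.6, giving N* = 1040·(1 - 0.348) = 678.
From dH/dt = 0: 0.00155·678 - 0.575 = 0.0201P*, so P* = 0.476/0.0201 = 23.7.

N* ≈ 678, H* ≈ 34.6, P* ≈ 23.7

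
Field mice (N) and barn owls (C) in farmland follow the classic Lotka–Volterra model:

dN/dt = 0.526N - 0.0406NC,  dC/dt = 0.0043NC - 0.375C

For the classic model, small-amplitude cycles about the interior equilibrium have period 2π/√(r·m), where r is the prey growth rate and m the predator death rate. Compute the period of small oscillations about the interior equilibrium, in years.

T ≈ 14.1 years

Here r = 0.526 and m = 0.375, so r·m = 0.197.
ω = √0.197 = 0.444 per year, hence T = 2π/ω ≈ 14.1 years.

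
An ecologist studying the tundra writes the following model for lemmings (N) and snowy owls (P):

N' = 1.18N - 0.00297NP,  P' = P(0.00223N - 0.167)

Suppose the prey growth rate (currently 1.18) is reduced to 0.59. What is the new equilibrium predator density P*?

At the interior fixed point, setting dN/dt = 0 with N > 0 fixes P* = (prey growth rate)/(NP coefficient) — independent of the other coefficients.
With the change, P* = 0.59/0.00297 = 199; it falls from 397.

P* ≈ 199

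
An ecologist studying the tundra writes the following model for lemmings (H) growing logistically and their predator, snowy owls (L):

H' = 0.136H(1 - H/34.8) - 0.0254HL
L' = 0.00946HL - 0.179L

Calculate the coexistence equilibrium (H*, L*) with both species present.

From dL/dt = 0 with L > 0: 0.00946H* = 0.179, so H* = 18.9.
Substitute into dH/dt = 0: 0.136(1 - 18.9/34.8) = 0.0254L*.
The bracket is 0.456, giving L* = 0.0621/0.0254 = 2.44.

H* ≈ 18.9, L* ≈ 2.44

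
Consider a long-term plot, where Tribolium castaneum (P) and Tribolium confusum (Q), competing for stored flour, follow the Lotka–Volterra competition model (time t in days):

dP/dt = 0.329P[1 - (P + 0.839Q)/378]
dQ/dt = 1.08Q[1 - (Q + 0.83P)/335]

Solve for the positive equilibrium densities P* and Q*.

P* ≈ 319, Q* ≈ 70

Setting both brackets to zero gives the nullclines P + 0.839Q = 378 and 0.83P + Q = 335.
Substituting Q = 335 - 0.83P into the first: P(1 - 0.839·0.83) = 378 - 0.839·335.
So P* = 96.9/0.304 = 319, and then Q* = 335 - 0.83·319 = 70.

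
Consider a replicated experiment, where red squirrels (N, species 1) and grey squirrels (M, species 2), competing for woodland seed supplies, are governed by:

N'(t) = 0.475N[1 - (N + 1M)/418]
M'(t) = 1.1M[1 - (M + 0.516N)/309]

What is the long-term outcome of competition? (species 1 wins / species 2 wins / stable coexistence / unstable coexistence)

Compare the nullcline intercepts: K1/α12 = 418/1 = 418 > K2 = 309; K2/α21 = 309/0.516 = 599 > K1 = 418.
Since both inequalities hold, each species can invade when rare, so the interior equilibrium is stable.

stable coexistence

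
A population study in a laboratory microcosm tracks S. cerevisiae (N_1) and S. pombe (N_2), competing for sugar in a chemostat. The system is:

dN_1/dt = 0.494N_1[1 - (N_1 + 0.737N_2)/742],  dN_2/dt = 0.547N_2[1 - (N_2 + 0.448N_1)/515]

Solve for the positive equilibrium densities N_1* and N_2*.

Setting both brackets to zero gives the nullclines N_1 + 0.737N_2 = 742 and 0.448N_1 + N_2 = 515.
Substituting N_2 = 515 - 0.448N_1 into the first: N_1(1 - 0.737·0.448) = 742 - 0.737·515.
So N_1* = 362/0.67 = 541, and then N_2* = 515 - 0.448·541 = 273.

N_1* ≈ 541, N_2* ≈ 273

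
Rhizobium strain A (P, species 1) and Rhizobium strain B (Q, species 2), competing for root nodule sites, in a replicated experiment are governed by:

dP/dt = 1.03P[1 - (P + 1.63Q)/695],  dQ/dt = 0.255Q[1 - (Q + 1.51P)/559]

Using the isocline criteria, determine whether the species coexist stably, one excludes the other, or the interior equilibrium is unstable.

unstable coexistence (outcome depends on initial conditions)

Compare the nullcline intercepts: K1/α12 = 695/1.63 = 426 < K2 = 559; K2/α21 = 559/1.51 = 370 < K1 = 695.
Since both are reversed, neither can invade when rare; the interior point is a saddle.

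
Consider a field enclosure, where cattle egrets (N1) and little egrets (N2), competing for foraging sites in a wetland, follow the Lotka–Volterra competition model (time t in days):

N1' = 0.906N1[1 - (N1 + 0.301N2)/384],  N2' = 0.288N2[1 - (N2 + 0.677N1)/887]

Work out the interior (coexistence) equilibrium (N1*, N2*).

Setting both brackets to zero gives the nullclines N1 + 0.301N2 = 384 and 0.677N1 + N2 = 887.
Substituting N2 = 887 - 0.677N1 into the first: N1(1 - 0.301·0.677) = 384 - 0.301·887.
So N1* = 117/0.796 = 147, and then N2* = 887 - 0.677·147 = 788.

N1* ≈ 147, N2* ≈ 788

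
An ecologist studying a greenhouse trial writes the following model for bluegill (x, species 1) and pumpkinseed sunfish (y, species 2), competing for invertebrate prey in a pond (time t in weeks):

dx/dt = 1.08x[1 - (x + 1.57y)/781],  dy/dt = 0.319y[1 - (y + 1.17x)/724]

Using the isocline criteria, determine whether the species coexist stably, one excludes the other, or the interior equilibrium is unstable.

Compare the nullcline intercepts: K1/α12 = 781/1.57 = 497 < K2 = 724; K2/α21 = 724/1.17 = 619 < K1 = 781.
Since both are reversed, neither can invade when rare; the interior point is a saddle.

unstable coexistence (outcome depends on initial conditions)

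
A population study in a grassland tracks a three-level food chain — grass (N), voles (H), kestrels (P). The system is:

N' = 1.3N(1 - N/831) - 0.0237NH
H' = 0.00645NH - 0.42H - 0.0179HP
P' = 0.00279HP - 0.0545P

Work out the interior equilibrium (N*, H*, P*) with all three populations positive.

N* ≈ 535, H* ≈ 19.5, P* ≈ 169

From dP/dt = 0: 0.00279H* = 0.0545, so H* = 19.5.
From dN/dt = 0: 1.3(1 - N*/831) = 0.0237·19.5, giving N* = 831·(1 - 0.356) = 535.
From dH/dt = 0: 0.00645·535 - 0.42 = 0.0179P*, so P* = 3.03/0.0179 = 169.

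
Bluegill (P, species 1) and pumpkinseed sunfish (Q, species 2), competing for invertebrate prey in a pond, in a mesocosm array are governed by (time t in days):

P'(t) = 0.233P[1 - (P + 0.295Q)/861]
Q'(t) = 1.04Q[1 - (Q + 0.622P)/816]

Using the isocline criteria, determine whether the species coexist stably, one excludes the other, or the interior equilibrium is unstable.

stable coexistence

Compare the nullcline intercepts: K1/α12 = 861/0.295 = 2920 > K2 = 816; K2/α21 = 816/0.622 = 1310 > K1 = 861.
Since both inequalities hold, each species can invade when rare, so the interior equilibrium is stable.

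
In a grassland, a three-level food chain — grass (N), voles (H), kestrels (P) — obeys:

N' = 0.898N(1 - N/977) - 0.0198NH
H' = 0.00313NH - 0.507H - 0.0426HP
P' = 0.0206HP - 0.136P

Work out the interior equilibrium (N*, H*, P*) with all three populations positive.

From dP/dt = 0: 0.0206H* = 0.136, so H* = 6.6.
From dN/dt = 0: 0.898(1 - N*/977) = 0.0198·6.6, giving N* = 977·(1 - 0.146) = 835.
From dH/dt = 0: 0.00313·835 - 0.507 = 0.0426P*, so P* = 2.11/0.0426 = 49.4.

N* ≈ 835, H* ≈ 6.6, P* ≈ 49.4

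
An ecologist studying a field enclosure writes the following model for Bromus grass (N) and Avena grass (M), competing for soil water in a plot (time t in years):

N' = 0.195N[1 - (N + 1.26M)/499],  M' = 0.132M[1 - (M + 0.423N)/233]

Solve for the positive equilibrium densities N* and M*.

N* ≈ 440, M* ≈ 46.9

Setting both brackets to zero gives the nullclines N + 1.26M = 499 and 0.423N + M = 233.
Substituting M = 233 - 0.423N into the first: N(1 - 1.26·0.423) = 499 - 1.26·233.
So N* = 205/0.467 = 440, and then M* = 233 - 0.423·440 = 46.9.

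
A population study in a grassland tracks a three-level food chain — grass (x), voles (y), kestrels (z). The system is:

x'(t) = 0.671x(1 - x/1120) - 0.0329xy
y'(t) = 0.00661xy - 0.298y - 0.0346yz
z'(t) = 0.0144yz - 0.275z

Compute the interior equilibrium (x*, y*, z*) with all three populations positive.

x* ≈ 71.3, y* ≈ 19.1, z* ≈ 5

From dz/dt = 0: 0.0144y* = 0.275, so y* = 19.1.
From dx/dt = 0: 0.671(1 - x*/1120) = 0.0329·19.1, giving x* = 1120·(1 - 0.936) = 71.3.
From dy/dt = 0: 0.00661·71.3 - 0.298 = 0.0346z*, so z* = 0.173/0.0346 = 5.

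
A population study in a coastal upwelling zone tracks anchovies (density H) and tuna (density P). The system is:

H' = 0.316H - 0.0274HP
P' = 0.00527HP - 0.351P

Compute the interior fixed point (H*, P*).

Set dP/dt = 0 with P > 0: 0.00527H - 0.351 = 0, so H* = 0.351/0.00527 = 66.6.
Set dH/dt = 0 with H > 0: 0.316 - 0.0274P = 0, so P* = 0.316/0.0274 = 11.5.

H* ≈ 66.6, P* ≈ 11.5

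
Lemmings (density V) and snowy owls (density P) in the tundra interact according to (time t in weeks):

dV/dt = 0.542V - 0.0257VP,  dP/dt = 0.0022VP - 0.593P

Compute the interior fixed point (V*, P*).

V* ≈ 270, P* ≈ 21.1

Set dP/dt = 0 with P > 0: 0.0022V - 0.593 = 0, so V* = 0.593/0.0022 = 270.
Set dV/dt = 0 with V > 0: 0.542 - 0.0257P = 0, so P* = 0.542/0.0257 = 21.1.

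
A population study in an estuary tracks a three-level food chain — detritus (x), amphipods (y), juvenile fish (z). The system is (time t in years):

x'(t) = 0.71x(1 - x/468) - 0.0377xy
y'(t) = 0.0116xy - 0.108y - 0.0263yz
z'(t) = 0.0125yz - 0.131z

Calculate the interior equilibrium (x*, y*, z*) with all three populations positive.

From dz/dt = 0: 0.0125y* = 0.131, so y* = 10.5.
From dx/dt = 0: 0.71(1 - x*/468) = 0.0377·10.5, giving x* = 468·(1 - 0.556) = 208.
From dy/dt = 0: 0.0116·208 - 0.108 = 0.0263z*, so z* = 2.3/0.0263 = 87.4.

x* ≈ 208, y* ≈ 10.5, z* ≈ 87.4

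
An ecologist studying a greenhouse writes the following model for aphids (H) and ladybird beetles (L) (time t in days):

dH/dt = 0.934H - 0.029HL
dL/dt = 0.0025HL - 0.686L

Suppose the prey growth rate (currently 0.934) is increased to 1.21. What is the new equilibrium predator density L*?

L* ≈ 41.7

At the interior fixed point, setting dH/dt = 0 with H > 0 fixes L* = (prey growth rate)/(HL coefficient) — independent of the other coefficients.
With the change, L* = 1.21/0.029 = 41.7; it rises from 32.2.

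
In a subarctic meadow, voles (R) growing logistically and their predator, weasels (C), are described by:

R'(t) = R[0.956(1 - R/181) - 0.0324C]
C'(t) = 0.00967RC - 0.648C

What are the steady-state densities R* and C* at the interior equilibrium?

From dC/dt = 0 with C > 0: 0.00967R* = 0.648, so R* = 67.
Substitute into dR/dt = 0: 0.956(1 - 67/181) = 0.0324C*.
The bracket is 0.63, giving C* = 0.602/0.0324 = 18.6.

R* ≈ 67, C* ≈ 18.6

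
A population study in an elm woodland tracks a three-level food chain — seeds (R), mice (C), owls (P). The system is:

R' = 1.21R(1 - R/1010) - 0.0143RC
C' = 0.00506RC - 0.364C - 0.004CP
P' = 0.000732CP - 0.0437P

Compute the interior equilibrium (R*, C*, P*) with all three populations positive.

From dP/dt = 0: 0.000732C* = 0.0437, so C* = 59.7.
From dR/dt = 0: 1.21(1 - R*/1010) = 0.0143·59.7, giving R* = 1010·(1 - 0.706) = 297.
From dC/dt = 0: 0.00506·297 - 0.364 = 0.004P*, so P* = 1.14/0.004 = 285.

R* ≈ 297, C* ≈ 59.7, P* ≈ 285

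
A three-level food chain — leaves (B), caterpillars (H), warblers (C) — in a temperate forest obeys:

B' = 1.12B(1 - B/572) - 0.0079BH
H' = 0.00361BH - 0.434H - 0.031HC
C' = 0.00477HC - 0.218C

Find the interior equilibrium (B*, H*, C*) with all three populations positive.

B* ≈ 388, H* ≈ 45.7, C* ≈ 31.1

From dC/dt = 0: 0.00477H* = 0.218, so H* = 45.7.
From dB/dt = 0: 1.12(1 - B*/572) = 0.0079·45.7, giving B* = 572·(1 - 0.322) = 388.
From dH/dt = 0: 0.00361·388 - 0.434 = 0.031C*, so C* = 0.965/0.031 = 31.1.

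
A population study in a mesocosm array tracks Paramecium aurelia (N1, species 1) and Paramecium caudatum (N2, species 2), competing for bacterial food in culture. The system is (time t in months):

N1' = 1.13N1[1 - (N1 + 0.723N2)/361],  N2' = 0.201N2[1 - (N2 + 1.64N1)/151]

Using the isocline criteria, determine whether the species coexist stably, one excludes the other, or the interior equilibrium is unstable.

Compare the nullcline intercepts: K1/α12 = 361/0.723 = 499 > K2 = 151; K2/α21 = 151/1.64 = 92.1 < K1 = 361.
Since the inequalities point opposite ways, species 1 can invade but species 2 cannot.

species 1 excludes species 2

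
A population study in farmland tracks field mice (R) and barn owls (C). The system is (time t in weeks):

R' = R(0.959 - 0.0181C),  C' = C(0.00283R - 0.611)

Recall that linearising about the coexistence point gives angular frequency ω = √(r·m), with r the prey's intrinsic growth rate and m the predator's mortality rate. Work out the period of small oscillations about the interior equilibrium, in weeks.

T ≈ 8.21 weeks

Here r = 0.959 and m = 0.611, so r·m = 0.586.
ω = √0.586 = 0.765 per week, hence T = 2π/ω ≈ 8.21 weeks.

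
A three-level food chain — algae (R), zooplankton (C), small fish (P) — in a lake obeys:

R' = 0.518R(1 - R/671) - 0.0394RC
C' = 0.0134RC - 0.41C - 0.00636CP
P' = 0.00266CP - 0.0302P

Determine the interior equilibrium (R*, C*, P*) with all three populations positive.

From dP/dt = 0: 0.00266C* = 0.0302, so C* = 11.4.
From dR/dt = 0: 0.518(1 - R*/671) = 0.0394·11.4, giving R* = 671·(1 - 0.864) = 91.6.
From dC/dt = 0: 0.0134·91.6 - 0.41 = 0.00636P*, so P* = 0.817/0.00636 = 128.

R* ≈ 91.6, C* ≈ 11.4, P* ≈ 128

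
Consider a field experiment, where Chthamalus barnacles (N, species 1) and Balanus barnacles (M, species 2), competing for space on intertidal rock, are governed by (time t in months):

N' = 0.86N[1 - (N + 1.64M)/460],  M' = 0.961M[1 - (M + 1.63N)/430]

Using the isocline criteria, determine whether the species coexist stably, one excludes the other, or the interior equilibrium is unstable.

Compare the nullcline intercepts: K1/α12 = 460/1.64 = 280 < K2 = 430; K2/α21 = 430/1.63 = 264 < K1 = 460.
Since both are reversed, neither can invade when rare; the interior point is a saddle.

unstable coexistence (outcome depends on initial conditions)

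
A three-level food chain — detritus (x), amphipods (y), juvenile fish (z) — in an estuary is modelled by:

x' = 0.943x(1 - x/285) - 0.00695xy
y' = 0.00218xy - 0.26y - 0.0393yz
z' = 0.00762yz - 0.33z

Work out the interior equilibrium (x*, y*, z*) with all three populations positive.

From dz/dt = 0: 0.00762y* = 0.33, so y* = 43.3.
From dx/dt = 0: 0.943(1 - x*/285) = 0.00695·43.3, giving x* = 285·(1 - 0.319) = 194.
From dy/dt = 0: 0.00218·194 - 0.26 = 0.0393z*, so z* = 0.163/0.0393 = 4.15.

x* ≈ 194, y* ≈ 43.3, z* ≈ 4.15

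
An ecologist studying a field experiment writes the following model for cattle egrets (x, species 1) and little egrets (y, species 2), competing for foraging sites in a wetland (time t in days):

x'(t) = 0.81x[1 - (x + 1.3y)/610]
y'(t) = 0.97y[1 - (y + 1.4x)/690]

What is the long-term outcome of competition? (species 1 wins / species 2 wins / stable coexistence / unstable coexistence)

unstable coexistence (outcome depends on initial conditions)

Compare the nullcline intercepts: K1/α12 = 610/1.3 = 469 < K2 = 690; K2/α21 = 690/1.4 = 493 < K1 = 610.
Since both are reversed, neither can invade when rare; the interior point is a saddle.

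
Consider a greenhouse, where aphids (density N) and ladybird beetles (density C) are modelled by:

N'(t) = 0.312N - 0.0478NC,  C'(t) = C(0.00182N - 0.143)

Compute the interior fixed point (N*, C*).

N* ≈ 78.6, C* ≈ 6.53

Set dC/dt = 0 with C > 0: 0.00182N - 0.143 = 0, so N* = 0.143/0.00182 = 78.6.
Set dN/dt = 0 with N > 0: 0.312 - 0.0478C = 0, so C* = 0.312/0.0478 = 6.53.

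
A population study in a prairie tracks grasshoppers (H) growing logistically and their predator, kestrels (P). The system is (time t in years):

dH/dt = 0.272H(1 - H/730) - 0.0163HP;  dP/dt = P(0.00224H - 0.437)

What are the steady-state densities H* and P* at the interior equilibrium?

From dP/dt = 0 with P > 0: 0.00224H* = 0.437, so H* = 195.
Substitute into dH/dt = 0: 0.272(1 - 195/730) = 0.0163P*.
The bracket is 0.733, giving P* = 0.199/0.0163 = 12.2.

H* ≈ 195, P* ≈ 12.2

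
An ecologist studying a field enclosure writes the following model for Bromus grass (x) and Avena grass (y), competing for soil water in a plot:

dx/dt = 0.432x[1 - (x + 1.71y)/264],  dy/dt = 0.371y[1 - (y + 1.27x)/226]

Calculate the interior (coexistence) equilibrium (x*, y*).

x* ≈ 105, y* ≈ 93.3

Setting both brackets to zero gives the nullclines x + 1.71y = 264 and 1.27x + y = 226.
Substituting y = 226 - 1.27x into the first: x(1 - 1.71·1.27) = 264 - 1.71·226.
So x* = -122/-1.17 = 105, and then y* = 226 - 1.27·105 = 93.3.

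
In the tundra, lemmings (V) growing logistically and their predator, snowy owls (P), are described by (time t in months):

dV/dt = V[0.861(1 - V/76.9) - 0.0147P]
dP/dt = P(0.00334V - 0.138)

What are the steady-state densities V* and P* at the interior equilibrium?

From dP/dt = 0 with P > 0: 0.00334V* = 0.138, so V* = 41.3.
Substitute into dV/dt = 0: 0.861(1 - 41.3/76.9) = 0.0147P*.
The bracket is 0.463, giving P* = 0.398/0.0147 = 27.1.

V* ≈ 41.3, P* ≈ 27.1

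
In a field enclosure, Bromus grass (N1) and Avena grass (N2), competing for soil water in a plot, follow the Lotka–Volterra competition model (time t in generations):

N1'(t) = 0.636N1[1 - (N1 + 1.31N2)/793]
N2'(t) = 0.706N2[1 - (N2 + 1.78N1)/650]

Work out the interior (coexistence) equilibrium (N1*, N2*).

Setting both brackets to zero gives the nullclines N1 + 1.31N2 = 793 and 1.78N1 + N2 = 650.
Substituting N2 = 650 - 1.78N1 into the first: N1(1 - 1.31·1.78) = 793 - 1.31·650.
So N1* = -58.5/-1.33 = 43.9, and then N2* = 650 - 1.78·43.9 = 572.

N1* ≈ 43.9, N2* ≈ 572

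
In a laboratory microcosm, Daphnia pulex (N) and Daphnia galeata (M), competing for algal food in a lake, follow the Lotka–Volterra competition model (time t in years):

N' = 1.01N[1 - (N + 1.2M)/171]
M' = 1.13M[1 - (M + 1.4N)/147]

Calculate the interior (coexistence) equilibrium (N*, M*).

Setting both brackets to zero gives the nullclines N + 1.2M = 171 and 1.4N + M = 147.
Substituting M = 147 - 1.4N into the first: N(1 - 1.2·1.4) = 171 - 1.2·147.
So N* = -5.4/-0.68 = 7.94, and then M* = 147 - 1.4·7.94 = 136.

N* ≈ 7.94, M* ≈ 136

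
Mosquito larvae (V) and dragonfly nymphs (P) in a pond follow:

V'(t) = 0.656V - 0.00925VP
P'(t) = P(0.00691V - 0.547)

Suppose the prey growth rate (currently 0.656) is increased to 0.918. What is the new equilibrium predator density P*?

P* ≈ 99.2

At the interior fixed point, setting dV/dt = 0 with V > 0 fixes P* = (prey growth rate)/(VP coefficient) — independent of the other coefficients.
With the change, P* = 0.918/0.00925 = 99.2; it rises from 70.9.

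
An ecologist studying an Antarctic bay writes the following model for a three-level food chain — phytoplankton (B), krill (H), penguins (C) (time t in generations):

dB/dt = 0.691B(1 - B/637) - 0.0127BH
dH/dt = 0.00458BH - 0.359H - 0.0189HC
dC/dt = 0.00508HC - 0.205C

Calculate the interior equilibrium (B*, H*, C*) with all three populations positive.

From dC/dt = 0: 0.00508H* = 0.205, so H* = 40.4.
From dB/dt = 0: 0.691(1 - B*/637) = 0.0127·40.4, giving B* = 637·(1 - 0.742) = 165.
From dH/dt = 0: 0.00458·165 - 0.359 = 0.0189C*, so C* = 0.395/0.0189 = 20.9.

B* ≈ 165, H* ≈ 40.4, C* ≈ 20.9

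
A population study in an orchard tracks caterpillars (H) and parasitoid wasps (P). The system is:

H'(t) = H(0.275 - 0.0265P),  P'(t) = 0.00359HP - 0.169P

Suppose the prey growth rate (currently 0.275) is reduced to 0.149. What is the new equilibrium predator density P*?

P* ≈ 5.62

At the interior fixed point, setting dH/dt = 0 with H > 0 fixes P* = (prey growth rate)/(HP coefficient) — independent of the other coefficients.
With the change, P* = 0.149/0.0265 = 5.62; it falls from 10.4.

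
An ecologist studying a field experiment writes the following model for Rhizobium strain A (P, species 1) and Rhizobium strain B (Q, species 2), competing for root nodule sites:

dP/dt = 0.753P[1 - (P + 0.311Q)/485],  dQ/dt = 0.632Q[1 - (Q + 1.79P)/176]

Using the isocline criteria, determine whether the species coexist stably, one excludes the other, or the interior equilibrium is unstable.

species 1 excludes species 2

Compare the nullcline intercepts: K1/α12 = 485/0.311 = 1560 > K2 = 176; K2/α21 = 176/1.79 = 98.3 < K1 = 485.
Since the inequalities point opposite ways, species 1 can invade but species 2 cannot.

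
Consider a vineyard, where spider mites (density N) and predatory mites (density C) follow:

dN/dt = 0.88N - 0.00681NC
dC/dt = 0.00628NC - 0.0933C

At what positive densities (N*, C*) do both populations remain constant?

Set dC/dt = 0 with C > 0: 0.00628N - 0.0933 = 0, so N* = 0.0933/0.00628 = 14.9.
Set dN/dt = 0 with N > 0: 0.88 - 0.00681C = 0, so C* = 0.88/0.00681 = 129.

N* ≈ 14.9, C* ≈ 129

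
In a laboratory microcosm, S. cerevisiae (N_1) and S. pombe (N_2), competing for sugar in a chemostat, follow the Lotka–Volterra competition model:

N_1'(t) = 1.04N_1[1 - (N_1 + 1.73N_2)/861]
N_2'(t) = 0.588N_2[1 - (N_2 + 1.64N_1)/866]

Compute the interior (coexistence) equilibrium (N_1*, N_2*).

N_1* ≈ 347, N_2* ≈ 297

Setting both brackets to zero gives the nullclines N_1 + 1.73N_2 = 861 and 1.64N_1 + N_2 = 866.
Substituting N_2 = 866 - 1.64N_1 into the first: N_1(1 - 1.73·1.64) = 861 - 1.73·866.
So N_1* = -637/-1.84 = 347, and then N_2* = 866 - 1.64·347 = 297.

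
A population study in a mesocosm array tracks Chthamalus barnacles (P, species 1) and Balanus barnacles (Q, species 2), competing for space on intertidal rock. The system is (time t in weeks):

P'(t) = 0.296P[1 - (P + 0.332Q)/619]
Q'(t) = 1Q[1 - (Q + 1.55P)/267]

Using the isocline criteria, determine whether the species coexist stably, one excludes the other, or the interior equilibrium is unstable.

species 1 excludes species 2

Compare the nullcline intercepts: K1/α12 = 619/0.332 = 1860 > K2 = 267; K2/α21 = 267/1.55 = 172 < K1 = 619.
Since the inequalities point opposite ways, species 1 can invade but species 2 cannot.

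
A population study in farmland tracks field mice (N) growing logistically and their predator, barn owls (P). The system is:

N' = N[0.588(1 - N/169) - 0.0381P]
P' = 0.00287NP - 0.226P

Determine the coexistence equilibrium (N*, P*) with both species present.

From dP/dt = 0 with P > 0: 0.00287N* = 0.226, so N* = 78.7.
Substitute into dN/dt = 0: 0.588(1 - 78.7/169) = 0.0381P*.
The bracket is 0.534, giving P* = 0.314/0.0381 = 8.24.

N* ≈ 78.7, P* ≈ 8.24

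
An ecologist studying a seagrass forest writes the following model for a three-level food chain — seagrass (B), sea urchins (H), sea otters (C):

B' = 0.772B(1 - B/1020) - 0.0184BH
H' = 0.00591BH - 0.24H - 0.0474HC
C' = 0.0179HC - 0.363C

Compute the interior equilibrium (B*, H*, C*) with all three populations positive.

B* ≈ 527, H* ≈ 20.3, C* ≈ 60.6

From dC/dt = 0: 0.0179H* = 0.363, so H* = 20.3.
From dB/dt = 0: 0.772(1 - B*/1020) = 0.0184·20.3, giving B* = 1020·(1 - 0.483) = 527.
From dH/dt = 0: 0.00591·527 - 0.24 = 0.0474C*, so C* = 2.87/0.0474 = 60.6.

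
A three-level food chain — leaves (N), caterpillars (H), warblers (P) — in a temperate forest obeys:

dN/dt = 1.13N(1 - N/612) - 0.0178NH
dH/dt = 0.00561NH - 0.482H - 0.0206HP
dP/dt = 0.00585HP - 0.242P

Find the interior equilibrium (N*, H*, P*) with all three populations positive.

From dP/dt = 0: 0.00585H* = 0.242, so H* = 41.4.
From dN/dt = 0: 1.13(1 - N*/612) = 0.0178·41.4, giving N* = 612·(1 - 0.652) = 213.
From dH/dt = 0: 0.00561·213 - 0.482 = 0.0206P*, so P* = 0.714/0.0206 = 34.7.

N* ≈ 213, H* ≈ 41.4, P* ≈ 34.7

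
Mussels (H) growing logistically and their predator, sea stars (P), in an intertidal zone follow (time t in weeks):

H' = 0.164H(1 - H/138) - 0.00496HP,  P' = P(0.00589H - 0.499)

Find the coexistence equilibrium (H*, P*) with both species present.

From dP/dt = 0 with P > 0: 0.00589H* = 0.499, so H* = 84.7.
Substitute into dH/dt = 0: 0.164(1 - 84.7/138) = 0.00496P*.
The bracket is 0.386, giving P* = 0.0633/0.00496 = 12.8.

H* ≈ 84.7, P* ≈ 12.8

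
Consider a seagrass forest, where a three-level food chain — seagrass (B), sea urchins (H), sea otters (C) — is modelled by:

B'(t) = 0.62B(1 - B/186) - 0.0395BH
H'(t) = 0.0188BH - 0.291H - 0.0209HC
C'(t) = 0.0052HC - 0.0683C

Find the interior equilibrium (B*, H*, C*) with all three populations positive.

B* ≈ 30.4, H* ≈ 13.1, C* ≈ 13.4

From dC/dt = 0: 0.0052H* = 0.0683, so H* = 13.1.
From dB/dt = 0: 0.62(1 - B*/186) = 0.0395·13.1, giving B* = 186·(1 - 0.837) = 30.4.
From dH/dt = 0: 0.0188·30.4 - 0.291 = 0.0209C*, so C* = 0.28/0.0209 = 13.4.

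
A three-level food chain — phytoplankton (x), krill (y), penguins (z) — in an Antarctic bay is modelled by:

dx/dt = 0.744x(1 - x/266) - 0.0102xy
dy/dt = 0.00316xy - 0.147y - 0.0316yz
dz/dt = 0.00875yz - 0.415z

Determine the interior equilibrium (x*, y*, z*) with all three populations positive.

x* ≈ 93, y* ≈ 47.4, z* ≈ 4.65

From dz/dt = 0: 0.00875y* = 0.415, so y* = 47.4.
From dx/dt = 0: 0.744(1 - x*/266) = 0.0102·47.4, giving x* = 266·(1 - 0.65) = 93.
From dy/dt = 0: 0.00316·93 - 0.147 = 0.0316z*, so z* = 0.147/0.0316 = 4.65.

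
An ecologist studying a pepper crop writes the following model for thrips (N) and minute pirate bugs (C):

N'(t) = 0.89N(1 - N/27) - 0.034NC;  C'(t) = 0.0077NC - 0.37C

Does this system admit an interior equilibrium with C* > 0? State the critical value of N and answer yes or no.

The predator equation gives dC/dt > 0 only when N > 0.37/0.0077 = 48.1.
Without the predator, N → K = 27. Since 27 < 48.1, the predator cannot invade.

Threshold N = 48.1; K < 48.1, so no, the predator goes extinct.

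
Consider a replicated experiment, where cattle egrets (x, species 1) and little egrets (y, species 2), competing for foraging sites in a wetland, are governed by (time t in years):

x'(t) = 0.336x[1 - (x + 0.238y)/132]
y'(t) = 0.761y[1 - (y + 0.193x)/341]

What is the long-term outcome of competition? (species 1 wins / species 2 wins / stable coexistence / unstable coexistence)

Compare the nullcline intercepts: K1/α12 = 132/0.238 = 555 > K2 = 341; K2/α21 = 341/0.193 = 1770 > K1 = 132.
Since both inequalities hold, each species can invade when rare, so the interior equilibrium is stable.

stable coexistence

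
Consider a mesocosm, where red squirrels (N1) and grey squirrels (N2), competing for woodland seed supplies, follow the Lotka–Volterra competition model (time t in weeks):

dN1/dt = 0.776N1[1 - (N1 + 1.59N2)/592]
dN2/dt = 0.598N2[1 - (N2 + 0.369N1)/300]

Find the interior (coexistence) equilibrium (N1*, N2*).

Setting both brackets to zero gives the nullclines N1 + 1.59N2 = 592 and 0.369N1 + N2 = 300.
Substituting N2 = 300 - 0.369N1 into the first: N1(1 - 1.59·0.369) = 592 - 1.59·300.
So N1* = 115/0.413 = 278, and then N2* = 300 - 0.369·278 = 197.

N1* ≈ 278, N2* ≈ 197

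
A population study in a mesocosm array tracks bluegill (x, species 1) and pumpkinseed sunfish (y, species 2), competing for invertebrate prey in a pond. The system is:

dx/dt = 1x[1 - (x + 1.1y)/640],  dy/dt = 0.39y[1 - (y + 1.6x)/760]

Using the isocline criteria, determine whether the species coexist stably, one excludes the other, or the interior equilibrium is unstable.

Compare the nullcline intercepts: K1/α12 = 640/1.1 = 582 < K2 = 760; K2/α21 = 760/1.6 = 475 < K1 = 640.
Since both are reversed, neither can invade when rare; the interior point is a saddle.

unstable coexistence (outcome depends on initial conditions)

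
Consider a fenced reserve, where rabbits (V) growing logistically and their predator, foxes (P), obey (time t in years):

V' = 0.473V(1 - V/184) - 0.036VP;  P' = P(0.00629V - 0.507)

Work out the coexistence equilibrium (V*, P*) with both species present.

From dP/dt = 0 with P > 0: 0.00629V* = 0.507, so V* = 80.6.
Substitute into dV/dt = 0: 0.473(1 - 80.6/184) = 0.036P*.
The bracket is 0.562, giving P* = 0.266/0.036 = 7.38.

V* ≈ 80.6, P* ≈ 7.38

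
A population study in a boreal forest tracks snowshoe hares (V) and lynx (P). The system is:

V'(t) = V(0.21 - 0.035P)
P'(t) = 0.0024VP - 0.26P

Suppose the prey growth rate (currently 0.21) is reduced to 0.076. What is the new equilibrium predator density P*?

At the interior fixed point, setting dV/dt = 0 with V > 0 fixes P* = (prey growth rate)/(VP coefficient) — independent of the other coefficients.
With the change, P* = 0.076/0.035 = 2.17; it falls from 6.

P* ≈ 2.17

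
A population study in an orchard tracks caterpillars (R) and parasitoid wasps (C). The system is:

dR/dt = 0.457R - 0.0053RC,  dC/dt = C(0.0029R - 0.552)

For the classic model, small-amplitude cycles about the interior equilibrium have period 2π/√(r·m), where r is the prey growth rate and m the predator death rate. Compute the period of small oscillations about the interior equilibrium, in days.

Here r = 0.457 and m = 0.552, so r·m = 0.252.
ω = √0.252 = 0.502 per day, hence T = 2π/ω ≈ 12.5 days.

T ≈ 12.5 days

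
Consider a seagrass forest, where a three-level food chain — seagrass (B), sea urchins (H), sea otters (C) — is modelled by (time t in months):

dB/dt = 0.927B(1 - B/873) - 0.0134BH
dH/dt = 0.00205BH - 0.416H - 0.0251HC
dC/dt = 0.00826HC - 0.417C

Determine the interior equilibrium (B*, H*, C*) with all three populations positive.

B* ≈ 236, H* ≈ 50.5, C* ≈ 2.69

From dC/dt = 0: 0.00826H* = 0.417, so H* = 50.5.
From dB/dt = 0: 0.927(1 - B*/873) = 0.0134·50.5, giving B* = 873·(1 - 0.73) = 236.
From dH/dt = 0: 0.00205·236 - 0.416 = 0.0251C*, so C* = 0.0676/0.0251 = 2.69.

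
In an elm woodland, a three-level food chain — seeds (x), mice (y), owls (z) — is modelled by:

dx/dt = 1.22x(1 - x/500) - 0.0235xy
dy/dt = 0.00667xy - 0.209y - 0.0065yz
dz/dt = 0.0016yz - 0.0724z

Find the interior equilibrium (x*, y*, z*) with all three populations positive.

x* ≈ 64.2, y* ≈ 45.2, z* ≈ 33.7

From dz/dt = 0: 0.0016y* = 0.0724, so y* = 45.2.
From dx/dt = 0: 1.22(1 - x*/500) = 0.0235·45.2, giving x* = 500·(1 - 0.872) = 64.2.
From dy/dt = 0: 0.00667·64.2 - 0.209 = 0.0065z*, so z* = 0.219/0.0065 = 33.7.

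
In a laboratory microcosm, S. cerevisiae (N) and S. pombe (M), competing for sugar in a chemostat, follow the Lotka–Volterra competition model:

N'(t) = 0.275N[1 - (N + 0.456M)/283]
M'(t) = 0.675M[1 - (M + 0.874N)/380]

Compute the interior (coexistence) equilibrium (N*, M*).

N* ≈ 182, M* ≈ 221

Setting both brackets to zero gives the nullclines N + 0.456M = 283 and 0.874N + M = 380.
Substituting M = 380 - 0.874N into the first: N(1 - 0.456·0.874) = 283 - 0.456·380.
So N* = 110/0.601 = 182, and then M* = 380 - 0.874·182 = 221.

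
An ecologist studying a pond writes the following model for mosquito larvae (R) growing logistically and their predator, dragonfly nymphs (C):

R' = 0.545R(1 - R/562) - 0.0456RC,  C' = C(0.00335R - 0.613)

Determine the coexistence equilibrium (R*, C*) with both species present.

From dC/dt = 0 with C > 0: 0.00335R* = 0.613, so R* = 183.
Substitute into dR/dt = 0: 0.545(1 - 183/562) = 0.0456C*.
The bracket is 0.674, giving C* = 0.368/0.0456 = 8.06.

R* ≈ 183, C* ≈ 8.06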